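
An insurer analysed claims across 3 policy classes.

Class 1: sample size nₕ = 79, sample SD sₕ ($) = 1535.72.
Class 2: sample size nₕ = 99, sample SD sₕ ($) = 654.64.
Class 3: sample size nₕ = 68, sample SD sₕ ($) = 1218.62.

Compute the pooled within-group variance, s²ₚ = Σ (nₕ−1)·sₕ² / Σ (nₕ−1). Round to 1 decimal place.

Degrees of freedom: 78 + 98 + 67 = 243.
Σ(nₕ−1)sₕ² = 78·2358435.9184 + 98·428553.5296 + 67·1485034.7044 = 325453572.7308.
s²ₚ = 325453572.7308 / 243 = 1339315.114... → 1339315.1.

1339315.1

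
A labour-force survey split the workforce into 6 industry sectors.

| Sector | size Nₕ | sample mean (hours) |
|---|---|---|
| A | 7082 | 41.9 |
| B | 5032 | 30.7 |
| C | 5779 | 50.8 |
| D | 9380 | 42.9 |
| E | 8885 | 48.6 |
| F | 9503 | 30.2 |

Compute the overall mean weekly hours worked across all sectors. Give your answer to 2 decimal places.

40.87

N = 45661; weights Wₕ = Nₕ/N = (0.1551, 0.1102, 0.1266, 0.2054, 0.1946, 0.2081).
x̄_st = Σ Wₕ·x̄ₕ = 0.1551·41.9 + 0.1102·30.7 + 0.1266·50.8 + 0.2054·42.9 + 0.1946·48.6 + 0.2081·30.2 ≈ 40.8663...
→ 40.87.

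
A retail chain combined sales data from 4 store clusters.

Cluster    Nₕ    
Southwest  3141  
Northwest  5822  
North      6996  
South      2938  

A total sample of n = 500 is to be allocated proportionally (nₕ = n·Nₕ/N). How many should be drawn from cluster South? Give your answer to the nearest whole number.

78

Share of cluster South = 2938/18897 = 0.15547.
Allocate 500 × 0.15547 = 77.737... → 78.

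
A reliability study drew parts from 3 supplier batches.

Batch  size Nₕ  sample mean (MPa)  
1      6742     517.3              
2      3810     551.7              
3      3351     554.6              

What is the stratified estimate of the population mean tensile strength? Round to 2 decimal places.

535.72

N = 6742 + 3810 + 3351 = 13903.
Overall mean = Σ (Nₕ/N)·x̄ₕ — weight by population share, not a simple average.
Σ Nₕx̄ₕ = 6742·517.3 + 3810·551.7 + 3351·554.6 = 3487636.6 + 2101977 + 1858464.6 = 7448078.2.
Divide by N: 7448078.2 / 13903 = 535.7173... → 535.72.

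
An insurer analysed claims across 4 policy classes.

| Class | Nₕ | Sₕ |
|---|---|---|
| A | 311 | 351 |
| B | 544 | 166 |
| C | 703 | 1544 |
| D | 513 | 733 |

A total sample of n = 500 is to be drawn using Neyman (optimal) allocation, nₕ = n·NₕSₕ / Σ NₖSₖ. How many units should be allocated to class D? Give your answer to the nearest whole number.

113

A: NₕSₕ = 311·351 = 109161
B: NₕSₕ = 544·166 = 90304
C: NₕSₕ = 703·1544 = 1085432
D: NₕSₕ = 513·733 = 376029
Σ NₕSₕ = 1660926.
n_D = 500·376029/1660926 = 113.199... → 113.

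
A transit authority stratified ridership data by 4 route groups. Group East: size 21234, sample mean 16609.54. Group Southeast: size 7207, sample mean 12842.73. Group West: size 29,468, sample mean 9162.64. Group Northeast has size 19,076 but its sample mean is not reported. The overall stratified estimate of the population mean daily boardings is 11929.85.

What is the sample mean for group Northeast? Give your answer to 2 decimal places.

10650.57

Σ Nₕx̄ₕ = N·μ, so 19076·x̄_Northeast = 76985·11929.85 − (21234·16609.54 + 7207·12842.73 + 29468·9162.64).
= 918419502.25 − 715249202.99 = 203170299.26.
x̄_Northeast = 203170299.26 / 19076 = 10650.5714... → 10650.57.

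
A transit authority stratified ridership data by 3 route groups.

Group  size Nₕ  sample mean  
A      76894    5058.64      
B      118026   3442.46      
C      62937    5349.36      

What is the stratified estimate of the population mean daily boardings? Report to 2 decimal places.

N = 257857; weights Wₕ = Nₕ/N = (0.2982, 0.4577, 0.2441).
x̄_st = Σ Wₕ·x̄ₕ = 0.2982·5058.64 + 0.4577·3442.46 + 0.2441·5349.36 ≈ 4389.8421...
→ 4389.84.

4389.84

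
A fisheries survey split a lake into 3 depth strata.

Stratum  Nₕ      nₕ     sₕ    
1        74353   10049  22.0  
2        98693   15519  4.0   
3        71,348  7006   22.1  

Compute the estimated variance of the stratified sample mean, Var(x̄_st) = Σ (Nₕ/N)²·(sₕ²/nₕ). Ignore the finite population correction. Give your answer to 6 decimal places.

0.010568

N = 244394. Term for each stratum: Wₕ²sₕ²/nₕ.
Var(x̄_st) = 0.004457983 + 0.000168131 + 0.005941512 = 0.010567626 → 0.010568.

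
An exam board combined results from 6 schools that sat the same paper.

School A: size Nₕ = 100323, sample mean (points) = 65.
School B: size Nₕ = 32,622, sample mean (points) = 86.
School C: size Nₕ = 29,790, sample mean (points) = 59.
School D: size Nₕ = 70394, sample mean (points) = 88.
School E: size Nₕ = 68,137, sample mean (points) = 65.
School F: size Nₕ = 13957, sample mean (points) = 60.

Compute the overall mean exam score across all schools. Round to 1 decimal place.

x̄_st = (Σ Nₕx̄ₕ) / (Σ Nₕ) = (100323·65 + 32622·86 + 29790·59 + 70394·88 + 68137·65 + 13957·60) / 315223
= 22545094 / 315223 = 71.521... → 71.5.

71.5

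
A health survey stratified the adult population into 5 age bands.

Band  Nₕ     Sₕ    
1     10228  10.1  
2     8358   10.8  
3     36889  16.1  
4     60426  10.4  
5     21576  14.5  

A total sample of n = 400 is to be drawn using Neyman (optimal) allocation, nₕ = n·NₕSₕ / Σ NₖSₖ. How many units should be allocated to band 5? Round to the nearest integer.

72

1: NₕSₕ = 10228·10.1 = 103302.8
2: NₕSₕ = 8358·10.8 = 90266.4
3: NₕSₕ = 36889·16.1 = 593912.9
4: NₕSₕ = 60426·10.4 = 628430.4
5: NₕSₕ = 21576·14.5 = 312852
Σ NₕSₕ = 1728764.5.
n_5 = 400·312852/1728764.5 = 72.387... → 72.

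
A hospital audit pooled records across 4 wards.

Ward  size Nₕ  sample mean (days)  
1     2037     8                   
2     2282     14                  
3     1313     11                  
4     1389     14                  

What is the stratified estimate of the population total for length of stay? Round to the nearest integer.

1: 2037·8 = 16296
2: 2282·14 = 31948
3: 1313·11 = 14443
4: 1389·14 = 19446
τ̂ = Σ Nₕx̄ₕ = 82133.

82133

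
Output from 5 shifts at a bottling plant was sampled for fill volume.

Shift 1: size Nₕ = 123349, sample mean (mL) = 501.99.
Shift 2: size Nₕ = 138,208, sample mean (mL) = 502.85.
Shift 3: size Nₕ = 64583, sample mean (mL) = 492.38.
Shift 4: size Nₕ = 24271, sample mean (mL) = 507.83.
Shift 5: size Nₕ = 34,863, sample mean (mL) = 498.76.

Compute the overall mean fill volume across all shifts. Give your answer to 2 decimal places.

500.76

N = 385274; weights Wₕ = Nₕ/N = (0.3202, 0.3587, 0.1676, 0.0630, 0.0905).
x̄_st = Σ Wₕ·x̄ₕ = 0.3202·501.99 + 0.3587·502.85 + 0.1676·492.38 + 0.0630·507.83 + 0.0905·498.76 ≈ 500.7632...
→ 500.76.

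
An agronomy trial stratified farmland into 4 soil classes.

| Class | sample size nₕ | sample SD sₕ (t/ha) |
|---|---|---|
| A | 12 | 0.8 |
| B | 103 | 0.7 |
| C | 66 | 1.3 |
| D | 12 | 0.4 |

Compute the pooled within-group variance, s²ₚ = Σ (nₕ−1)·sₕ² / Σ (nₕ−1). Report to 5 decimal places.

0.89222

Degrees of freedom: 11 + 102 + 65 + 11 = 189.
Σ(nₕ−1)sₕ² = 11·0.64 + 102·0.49 + 65·1.69 + 11·0.16 = 168.63.
s²ₚ = 168.63 / 189 = 0.8922222... → 0.89222.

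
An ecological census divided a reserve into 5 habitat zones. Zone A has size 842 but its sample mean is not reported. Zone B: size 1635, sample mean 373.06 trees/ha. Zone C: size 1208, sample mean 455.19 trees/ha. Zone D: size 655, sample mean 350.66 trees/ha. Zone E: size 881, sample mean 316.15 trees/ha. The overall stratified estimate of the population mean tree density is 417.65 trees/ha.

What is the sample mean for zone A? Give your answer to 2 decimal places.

Σ Nₕx̄ₕ = N·μ, so 842·x̄_A = 5221·417.65 − (1635·373.06 + 1208·455.19 + 655·350.66 + 881·316.15).
= 2180550.65 − 1668033.07 = 512517.58.
x̄_A = 512517.58 / 842 = 608.6907... → 608.69.

608.69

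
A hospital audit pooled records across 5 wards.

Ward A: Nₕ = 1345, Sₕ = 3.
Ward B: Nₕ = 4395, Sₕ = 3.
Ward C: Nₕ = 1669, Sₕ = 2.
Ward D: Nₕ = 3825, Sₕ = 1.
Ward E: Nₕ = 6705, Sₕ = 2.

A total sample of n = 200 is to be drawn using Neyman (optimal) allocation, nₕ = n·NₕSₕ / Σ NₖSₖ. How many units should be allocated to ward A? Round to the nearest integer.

21

A: NₕSₕ = 1345·3 = 4035
B: NₕSₕ = 4395·3 = 13185
C: NₕSₕ = 1669·2 = 3338
D: NₕSₕ = 3825·1 = 3825
E: NₕSₕ = 6705·2 = 13410
Σ NₕSₕ = 37793.
n_A = 200·4035/37793 = 21.353... → 21.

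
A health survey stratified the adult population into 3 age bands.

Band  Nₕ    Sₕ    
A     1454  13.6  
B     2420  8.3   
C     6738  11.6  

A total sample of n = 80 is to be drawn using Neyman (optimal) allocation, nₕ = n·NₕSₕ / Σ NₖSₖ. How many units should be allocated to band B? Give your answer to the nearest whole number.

14

A: NₕSₕ = 1454·13.6 = 19774.4
B: NₕSₕ = 2420·8.3 = 20086
C: NₕSₕ = 6738·11.6 = 78160.8
Σ NₕSₕ = 118021.2.
n_B = 80·20086/118021.2 = 13.615... → 14.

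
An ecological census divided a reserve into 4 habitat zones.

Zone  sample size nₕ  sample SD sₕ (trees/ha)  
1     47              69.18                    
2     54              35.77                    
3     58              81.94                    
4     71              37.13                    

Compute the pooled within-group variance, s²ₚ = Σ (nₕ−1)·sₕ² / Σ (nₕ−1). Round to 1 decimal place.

3394.6

1: (47−1)·69.18² = 46·4785.8724 = 220150.1304
2: (54−1)·35.77² = 53·1279.4929 = 67813.1237
3: (58−1)·81.94² = 57·6714.1636 = 382707.3252
4: (71−1)·37.13² = 70·1378.6369 = 96504.583
Numerator = 767175.1623; denominator = Σ(nₕ−1) = 226.
s²ₚ = 767175.1623/226 = 3394.580... → 3394.6.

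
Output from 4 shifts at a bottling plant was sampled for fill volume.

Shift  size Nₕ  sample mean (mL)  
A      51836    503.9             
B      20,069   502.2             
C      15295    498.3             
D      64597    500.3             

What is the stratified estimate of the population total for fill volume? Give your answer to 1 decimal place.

76138189.8

Population total = Σ Nₕ·x̄ₕ (each stratum's size times its mean).
51836·503.9 + 20069·502.2 + 15295·498.3 + 64597·500.3 = 26120160.4 + 10078651.8 + 7621498.5 + 32317879.1 = 76138189.8.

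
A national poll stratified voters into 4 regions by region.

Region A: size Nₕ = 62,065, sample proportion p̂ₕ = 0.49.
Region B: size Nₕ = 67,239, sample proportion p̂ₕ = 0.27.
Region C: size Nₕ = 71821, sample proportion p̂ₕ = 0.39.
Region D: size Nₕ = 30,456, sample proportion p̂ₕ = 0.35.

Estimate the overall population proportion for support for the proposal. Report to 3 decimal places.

N = 62065 + 67239 + 71821 + 30456 = 231581.
Overall proportion = Σ (Nₕ/N)·p̂ₕ.
Σ Nₕp̂ₕ = 30411.85 + 18154.53 + 28010.19 + 10659.6 = 87236.17.
87236.17 / 231581 = 0.37670... → 0.377.

0.377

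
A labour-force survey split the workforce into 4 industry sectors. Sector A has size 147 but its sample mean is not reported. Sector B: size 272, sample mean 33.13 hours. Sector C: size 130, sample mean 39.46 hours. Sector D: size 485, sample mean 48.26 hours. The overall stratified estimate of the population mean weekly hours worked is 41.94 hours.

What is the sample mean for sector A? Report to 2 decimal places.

39.58

Σ Nₕx̄ₕ = N·μ, so 147·x̄_A = 1034·41.94 − (272·33.13 + 130·39.46 + 485·48.26).
= 43365.96 − 37547.26 = 5818.7.
x̄_A = 5818.7 / 147 = 39.5830... → 39.58.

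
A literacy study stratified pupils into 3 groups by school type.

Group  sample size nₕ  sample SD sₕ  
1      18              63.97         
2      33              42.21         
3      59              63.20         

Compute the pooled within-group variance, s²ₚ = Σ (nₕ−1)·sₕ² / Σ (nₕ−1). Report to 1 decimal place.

Degrees of freedom: 17 + 32 + 58 = 107.
Σ(nₕ−1)sₕ² = 17·4092.1609 + 32·1781.6841 + 58·3994.24 = 358246.5465.
s²ₚ = 358246.5465 / 107 = 3348.099... → 3348.1.

3348.1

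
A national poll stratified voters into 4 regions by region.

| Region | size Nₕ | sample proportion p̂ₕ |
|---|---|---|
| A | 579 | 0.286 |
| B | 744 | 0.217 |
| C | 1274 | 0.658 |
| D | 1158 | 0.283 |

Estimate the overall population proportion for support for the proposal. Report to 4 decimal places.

0.3976

N = 579 + 744 + 1274 + 1158 = 3755.
Overall proportion = Σ (Nₕ/N)·p̂ₕ.
Σ Nₕp̂ₕ = 165.594 + 161.448 + 838.292 + 327.714 = 1493.048.
1493.048 / 3755 = 0.397616... → 0.3976.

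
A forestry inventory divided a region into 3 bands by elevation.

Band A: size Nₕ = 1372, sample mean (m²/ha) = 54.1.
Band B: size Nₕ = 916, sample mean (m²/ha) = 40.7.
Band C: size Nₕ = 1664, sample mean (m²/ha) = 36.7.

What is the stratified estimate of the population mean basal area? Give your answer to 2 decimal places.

x̄_st = (Σ Nₕx̄ₕ) / (Σ Nₕ) = (1372·54.1 + 916·40.7 + 1664·36.7) / 3952
= 172575.2 / 3952 = 43.6678... → 43.67.

43.67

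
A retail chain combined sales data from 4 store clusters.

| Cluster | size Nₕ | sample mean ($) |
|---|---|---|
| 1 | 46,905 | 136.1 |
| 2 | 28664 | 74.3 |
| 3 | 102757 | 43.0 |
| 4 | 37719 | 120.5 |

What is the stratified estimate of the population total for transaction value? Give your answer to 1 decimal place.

Estimate total by summing Nₕ·x̄ₕ over strata.
46905·136.1 + 28664·74.3 + 102757·43.0 + 37719·120.5 = 6383770.5 + 2129735.2 + 4418551 + 4545139.5 = 17477196.2.

17477196.2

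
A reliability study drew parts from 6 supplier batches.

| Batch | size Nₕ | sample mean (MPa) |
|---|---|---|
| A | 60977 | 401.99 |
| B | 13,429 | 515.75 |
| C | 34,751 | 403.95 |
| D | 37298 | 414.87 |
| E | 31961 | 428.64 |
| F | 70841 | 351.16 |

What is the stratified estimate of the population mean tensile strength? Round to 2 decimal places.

399.29

N = 60977 + 13429 + 34751 + 37298 + 31961 + 70841 = 249257.
The stratified mean weights each stratum mean by its population share Nₕ/N.
Σ Nₕx̄ₕ = 60977·401.99 + 13429·515.75 + 34751·403.95 + 37298·414.87 + 31961·428.64 + 70841·351.16 = 24512144.23 + 6926006.75 + 14037666.45 + 15473821.26 + 13699763.04 + 24876525.56 = 99525927.29.
Divide by N: 99525927.29 / 249257 = 399.2904... → 399.29.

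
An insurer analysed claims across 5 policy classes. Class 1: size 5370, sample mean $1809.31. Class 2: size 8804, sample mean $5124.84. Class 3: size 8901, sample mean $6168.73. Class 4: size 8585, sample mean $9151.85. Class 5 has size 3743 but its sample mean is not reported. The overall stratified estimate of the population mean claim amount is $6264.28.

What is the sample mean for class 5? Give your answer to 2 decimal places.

8940.08

N = 5370 + 8804 + 8901 + 8585 + 3743 = 35403.
Overall total = μ·N = 6264.28·35403 = 221774304.84.
Subtract the known strata: 5370·1809.31 + 8804·5124.84 + 8901·6168.73 + 8585·9151.85 = 188311584.04.
Remaining total for class 5: 221774304.84 − 188311584.04 = 33462720.8.
Divide by its size: 33462720.8 / 3743 = 8940.0804... → 8940.08.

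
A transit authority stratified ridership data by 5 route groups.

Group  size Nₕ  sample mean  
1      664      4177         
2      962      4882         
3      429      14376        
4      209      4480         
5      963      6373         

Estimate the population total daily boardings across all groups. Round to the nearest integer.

Population total = Σ Nₕ·x̄ₕ (each stratum's size times its mean).
664·4177 + 962·4882 + 429·14376 + 209·4480 + 963·6373 = 2773528 + 4696484 + 6167304 + 936320 + 6137199 = 20710835.

20710835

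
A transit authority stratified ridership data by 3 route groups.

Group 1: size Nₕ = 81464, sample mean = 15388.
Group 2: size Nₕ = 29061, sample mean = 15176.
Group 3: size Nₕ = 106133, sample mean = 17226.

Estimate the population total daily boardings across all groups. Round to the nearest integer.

1: 81464·15388 = 1253568032
2: 29061·15176 = 441029736
3: 106133·17226 = 1828247058
τ̂ = Σ Nₕx̄ₕ = 3522844826.

3522844826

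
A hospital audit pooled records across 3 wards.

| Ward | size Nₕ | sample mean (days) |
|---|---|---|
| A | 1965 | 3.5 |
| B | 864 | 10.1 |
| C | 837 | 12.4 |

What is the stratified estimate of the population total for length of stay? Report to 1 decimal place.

Population total = Σ Nₕ·x̄ₕ (each stratum's size times its mean).
1965·3.5 + 864·10.1 + 837·12.4 = 6877.5 + 8726.4 + 10378.8 = 25982.7.

25982.7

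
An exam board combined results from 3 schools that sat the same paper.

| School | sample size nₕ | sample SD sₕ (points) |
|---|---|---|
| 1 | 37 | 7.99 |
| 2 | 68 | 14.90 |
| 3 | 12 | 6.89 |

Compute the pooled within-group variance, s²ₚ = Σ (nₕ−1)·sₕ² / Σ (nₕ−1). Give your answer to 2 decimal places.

155.22

1: (37−1)·7.99² = 36·63.8401 = 2298.2436
2: (68−1)·14.90² = 67·222.01 = 14874.67
3: (12−1)·6.89² = 11·47.4721 = 522.1931
Numerator = 17695.1067; denominator = Σ(nₕ−1) = 114.
s²ₚ = 17695.1067/114 = 155.2202... → 155.22.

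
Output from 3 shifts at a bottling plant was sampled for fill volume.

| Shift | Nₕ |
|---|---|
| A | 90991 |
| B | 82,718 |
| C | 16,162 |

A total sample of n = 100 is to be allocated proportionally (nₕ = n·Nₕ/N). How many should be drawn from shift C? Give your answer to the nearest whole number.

N = 90991 + 82718 + 16162 = 189871.
n_C = 100·16162/189871 = 8.512... → 9.

9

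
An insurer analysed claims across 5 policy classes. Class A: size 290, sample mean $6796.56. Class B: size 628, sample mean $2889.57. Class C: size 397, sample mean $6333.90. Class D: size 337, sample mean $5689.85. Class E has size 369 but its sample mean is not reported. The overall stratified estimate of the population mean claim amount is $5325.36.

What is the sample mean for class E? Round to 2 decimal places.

6896.65

N = 290 + 628 + 397 + 337 + 369 = 2021.
Overall total = μ·N = 5325.36·2021 = 10762552.56.
Subtract the known strata: 290·6796.56 + 628·2889.57 + 397·6333.90 + 337·5689.85 = 8217690.11.
Remaining total for class E: 10762552.56 − 8217690.11 = 2544862.45.
Divide by its size: 2544862.45 / 369 = 6896.6462... → 6896.65.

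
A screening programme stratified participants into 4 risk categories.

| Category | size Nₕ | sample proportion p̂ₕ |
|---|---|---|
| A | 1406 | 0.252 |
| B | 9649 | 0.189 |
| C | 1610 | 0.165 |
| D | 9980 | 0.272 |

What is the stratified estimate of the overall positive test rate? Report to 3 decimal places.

Wₕ = Nₕ/N with N = 22645: 0.0621, 0.4261, 0.0711, 0.4407.
p̂_st = 0.0621·0.252 + 0.4261·0.189 + 0.0711·0.165 + 0.4407·0.272 ≈ 0.22778... → 0.228.

0.228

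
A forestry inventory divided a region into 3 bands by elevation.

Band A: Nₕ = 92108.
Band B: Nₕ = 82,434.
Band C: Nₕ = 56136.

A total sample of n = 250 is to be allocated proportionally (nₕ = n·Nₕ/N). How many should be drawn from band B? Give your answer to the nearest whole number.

89

Share of band B = 82434/230678 = 0.35736.
Allocate 250 × 0.35736 = 89.339... → 89.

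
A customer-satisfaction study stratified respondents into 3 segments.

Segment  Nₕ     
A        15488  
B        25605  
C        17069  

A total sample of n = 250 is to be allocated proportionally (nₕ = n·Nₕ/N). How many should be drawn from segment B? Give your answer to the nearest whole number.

110

Share of segment B = 25605/58162 = 0.44024.
Allocate 250 × 0.44024 = 110.059... → 110.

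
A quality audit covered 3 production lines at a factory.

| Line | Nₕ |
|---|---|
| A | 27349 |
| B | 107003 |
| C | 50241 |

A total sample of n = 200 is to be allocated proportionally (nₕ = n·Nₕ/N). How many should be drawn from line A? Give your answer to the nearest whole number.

N = 27349 + 107003 + 50241 = 184593.
n_A = 200·27349/184593 = 29.632... → 30.

30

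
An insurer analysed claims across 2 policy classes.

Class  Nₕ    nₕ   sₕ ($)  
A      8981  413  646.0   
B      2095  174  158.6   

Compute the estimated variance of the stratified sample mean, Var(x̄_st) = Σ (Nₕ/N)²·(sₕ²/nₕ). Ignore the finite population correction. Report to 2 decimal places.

N = 11076; Wₕ = Nₕ/N.
class A: (8981/11076)²·646.0²/413 = 664.35236
class B: (2095/11076)²·158.6²/174 = 5.17201
Sum = 669.52437 → 669.52.

669.52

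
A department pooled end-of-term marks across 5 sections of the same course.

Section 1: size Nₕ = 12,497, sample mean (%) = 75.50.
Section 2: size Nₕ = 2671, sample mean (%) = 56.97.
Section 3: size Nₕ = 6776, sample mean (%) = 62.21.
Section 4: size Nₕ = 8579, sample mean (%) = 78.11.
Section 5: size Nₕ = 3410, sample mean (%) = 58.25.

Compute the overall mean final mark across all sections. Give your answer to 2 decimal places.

N = 12497 + 2671 + 6776 + 8579 + 3410 = 33933.
Overall mean = Σ (Nₕ/N)·x̄ₕ — weight by population share, not a simple average.
Σ Nₕx̄ₕ = 12497·75.50 + 2671·56.97 + 6776·62.21 + 8579·78.11 + 3410·58.25 = 943523.5 + 152166.87 + 421534.96 + 670105.69 + 198632.5 = 2385963.52.
Divide by N: 2385963.52 / 33933 = 70.3140... → 70.31.

70.31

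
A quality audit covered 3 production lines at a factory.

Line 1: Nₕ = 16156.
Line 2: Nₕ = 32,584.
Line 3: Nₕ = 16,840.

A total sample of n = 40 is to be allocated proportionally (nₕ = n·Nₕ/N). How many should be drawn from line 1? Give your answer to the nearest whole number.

10

N = 16156 + 32584 + 16840 = 65580.
n_1 = 40·16156/65580 = 9.854... → 10.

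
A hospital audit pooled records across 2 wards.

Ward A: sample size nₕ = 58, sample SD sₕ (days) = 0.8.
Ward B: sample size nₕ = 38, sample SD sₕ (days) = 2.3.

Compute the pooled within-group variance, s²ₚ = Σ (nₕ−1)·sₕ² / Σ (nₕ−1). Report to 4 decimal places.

A: (58−1)·0.8² = 57·0.64 = 36.48
B: (38−1)·2.3² = 37·5.29 = 195.73
Numerator = 232.21; denominator = Σ(nₕ−1) = 94.
s²ₚ = 232.21/94 = 2.470319... → 2.4703.

2.4703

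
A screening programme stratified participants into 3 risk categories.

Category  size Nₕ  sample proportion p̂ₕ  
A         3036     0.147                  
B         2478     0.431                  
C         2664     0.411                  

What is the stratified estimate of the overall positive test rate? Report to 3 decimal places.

0.319

N = 3036 + 2478 + 2664 = 8178.
Overall proportion = Σ (Nₕ/N)·p̂ₕ.
Σ Nₕp̂ₕ = 446.292 + 1068.018 + 1094.904 = 2609.214.
2609.214 / 8178 = 0.31905... → 0.319.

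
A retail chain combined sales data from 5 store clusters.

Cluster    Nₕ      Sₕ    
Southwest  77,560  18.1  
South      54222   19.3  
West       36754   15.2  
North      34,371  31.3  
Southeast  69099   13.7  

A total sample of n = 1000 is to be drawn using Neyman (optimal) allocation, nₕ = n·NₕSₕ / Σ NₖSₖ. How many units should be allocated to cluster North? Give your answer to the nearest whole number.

214

Σ NₕSₕ = 77560·18.1 + 54222·19.3 + 36754·15.2 + 34371·31.3 + 69099·13.7 = 5031450.
Share for North: 1075812.3/5031450 = 0.21382.
n_North = 1000 × 0.21382 = 213.818... → 214.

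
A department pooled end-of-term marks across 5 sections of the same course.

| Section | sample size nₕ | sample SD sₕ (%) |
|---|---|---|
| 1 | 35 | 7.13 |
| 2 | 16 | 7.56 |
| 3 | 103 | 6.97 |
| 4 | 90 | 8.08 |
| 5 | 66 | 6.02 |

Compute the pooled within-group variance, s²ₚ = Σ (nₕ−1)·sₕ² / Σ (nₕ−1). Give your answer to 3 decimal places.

1: (35−1)·7.13² = 34·50.8369 = 1728.4546
2: (16−1)·7.56² = 15·57.1536 = 857.304
3: (103−1)·6.97² = 102·48.5809 = 4955.2518
4: (90−1)·8.08² = 89·65.2864 = 5810.4896
5: (66−1)·6.02² = 65·36.2404 = 2355.626
Numerator = 15707.126; denominator = Σ(nₕ−1) = 305.
s²ₚ = 15707.126/305 = 51.49877... → 51.499.

51.499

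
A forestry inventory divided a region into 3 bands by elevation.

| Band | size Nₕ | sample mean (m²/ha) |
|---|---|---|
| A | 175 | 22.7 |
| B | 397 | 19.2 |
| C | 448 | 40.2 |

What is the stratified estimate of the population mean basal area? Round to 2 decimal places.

x̄_st = (Σ Nₕx̄ₕ) / (Σ Nₕ) = (175·22.7 + 397·19.2 + 448·40.2) / 1020
= 29604.5 / 1020 = 29.0240... → 29.02.

29.02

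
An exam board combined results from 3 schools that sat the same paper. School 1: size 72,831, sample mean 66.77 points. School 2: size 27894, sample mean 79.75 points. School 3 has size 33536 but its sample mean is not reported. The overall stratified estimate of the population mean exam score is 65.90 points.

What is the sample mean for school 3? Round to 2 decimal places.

52.49

N = 72831 + 27894 + 33536 = 134261.
Overall total = μ·N = 65.90·134261 = 8847799.9.
Subtract the known strata: 72831·66.77 + 27894·79.75 = 7087472.37.
Remaining total for school 3: 8847799.9 − 7087472.37 = 1760327.53.
Divide by its size: 1760327.53 / 33536 = 52.4907... → 52.49.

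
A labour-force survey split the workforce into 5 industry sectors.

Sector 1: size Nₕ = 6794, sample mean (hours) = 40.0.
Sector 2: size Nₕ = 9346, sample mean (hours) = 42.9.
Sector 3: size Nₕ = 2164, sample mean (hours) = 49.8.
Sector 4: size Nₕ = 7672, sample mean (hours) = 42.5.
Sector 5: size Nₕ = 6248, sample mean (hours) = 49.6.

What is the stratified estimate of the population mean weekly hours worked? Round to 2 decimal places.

43.96

N = 32224; weights Wₕ = Nₕ/N = (0.2108, 0.2900, 0.0672, 0.2381, 0.1939).
x̄_st = Σ Wₕ·x̄ₕ = 0.2108·40.0 + 0.2900·42.9 + 0.0672·49.8 + 0.2381·42.5 + 0.1939·49.6 ≈ 43.9558...
→ 43.96.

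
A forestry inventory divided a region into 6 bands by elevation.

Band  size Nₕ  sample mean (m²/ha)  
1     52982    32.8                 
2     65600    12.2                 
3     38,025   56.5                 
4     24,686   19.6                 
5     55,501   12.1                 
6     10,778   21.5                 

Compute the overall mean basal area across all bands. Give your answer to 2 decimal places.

24.53

N = 247572; weights Wₕ = Nₕ/N = (0.2140, 0.2650, 0.1536, 0.0997, 0.2242, 0.0435).
x̄_st = Σ Wₕ·x̄ₕ = 0.2140·32.8 + 0.2650·12.2 + 0.1536·56.5 + 0.0997·19.6 + 0.2242·12.1 + 0.0435·21.5 ≈ 24.5330...
→ 24.53.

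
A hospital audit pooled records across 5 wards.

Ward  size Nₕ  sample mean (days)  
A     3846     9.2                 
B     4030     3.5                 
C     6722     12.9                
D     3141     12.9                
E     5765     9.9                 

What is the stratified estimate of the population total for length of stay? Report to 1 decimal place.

A: 3846·9.2 = 35383.2
B: 4030·3.5 = 14105
C: 6722·12.9 = 86713.8
D: 3141·12.9 = 40518.9
E: 5765·9.9 = 57073.5
τ̂ = Σ Nₕx̄ₕ = 233794.4.

233794.4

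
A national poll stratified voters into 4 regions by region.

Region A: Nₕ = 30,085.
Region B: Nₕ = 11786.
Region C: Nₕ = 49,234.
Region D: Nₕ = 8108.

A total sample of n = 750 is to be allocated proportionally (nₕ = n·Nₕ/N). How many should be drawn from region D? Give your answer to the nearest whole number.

61

Share of region D = 8108/99213 = 0.08172.
Allocate 750 × 0.08172 = 61.292... → 61.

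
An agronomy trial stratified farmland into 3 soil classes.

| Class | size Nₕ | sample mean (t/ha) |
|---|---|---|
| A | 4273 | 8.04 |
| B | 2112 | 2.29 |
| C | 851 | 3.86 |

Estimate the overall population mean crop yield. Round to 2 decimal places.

N = 4273 + 2112 + 851 = 7236.
Overall mean = Σ (Nₕ/N)·x̄ₕ — weight by population share, not a simple average.
Σ Nₕx̄ₕ = 4273·8.04 + 2112·2.29 + 851·3.86 = 34354.92 + 4836.48 + 3284.86 = 42476.26.
Divide by N: 42476.26 / 7236 = 5.8701... → 5.87.

5.87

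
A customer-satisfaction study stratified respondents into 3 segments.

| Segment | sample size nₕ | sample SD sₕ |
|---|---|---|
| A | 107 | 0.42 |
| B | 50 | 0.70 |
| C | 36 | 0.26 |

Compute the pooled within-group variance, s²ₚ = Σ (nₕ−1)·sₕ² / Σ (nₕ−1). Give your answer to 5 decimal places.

Degrees of freedom: 106 + 49 + 35 = 190.
Σ(nₕ−1)sₕ² = 106·0.1764 + 49·0.49 + 35·0.0676 = 45.0744.
s²ₚ = 45.0744 / 190 = 0.2372337... → 0.23723.

0.23723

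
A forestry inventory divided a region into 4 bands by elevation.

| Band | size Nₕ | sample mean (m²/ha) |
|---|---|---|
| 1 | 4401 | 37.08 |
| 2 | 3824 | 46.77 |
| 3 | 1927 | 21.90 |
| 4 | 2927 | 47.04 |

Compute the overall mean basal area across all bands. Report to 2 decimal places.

x̄_st = (Σ Nₕx̄ₕ) / (Σ Nₕ) = (4401·37.08 + 3824·46.77 + 1927·21.90 + 2927·47.04) / 13079
= 521924.94 / 13079 = 39.9056... → 39.91.

39.91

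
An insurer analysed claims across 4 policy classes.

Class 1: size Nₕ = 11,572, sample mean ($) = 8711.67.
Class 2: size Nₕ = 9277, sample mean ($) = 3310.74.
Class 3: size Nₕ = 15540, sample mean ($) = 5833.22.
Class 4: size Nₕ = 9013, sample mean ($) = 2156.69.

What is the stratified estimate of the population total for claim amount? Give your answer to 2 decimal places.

241611665.99

1: 11572·8711.67 = 100811445.24
2: 9277·3310.74 = 30713734.98
3: 15540·5833.22 = 90648238.8
4: 9013·2156.69 = 19438246.97
τ̂ = Σ Nₕx̄ₕ = 241611665.99.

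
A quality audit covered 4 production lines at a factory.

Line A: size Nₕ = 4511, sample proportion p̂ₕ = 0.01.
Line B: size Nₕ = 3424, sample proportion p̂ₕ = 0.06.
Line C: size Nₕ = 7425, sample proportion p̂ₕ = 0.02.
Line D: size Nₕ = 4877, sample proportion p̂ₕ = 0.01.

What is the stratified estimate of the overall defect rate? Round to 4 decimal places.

0.0221

N = 4511 + 3424 + 7425 + 4877 = 20237.
Overall proportion = Σ (Nₕ/N)·p̂ₕ.
Σ Nₕp̂ₕ = 45.11 + 205.44 + 148.5 + 48.77 = 447.82.
447.82 / 20237 = 0.022129... → 0.0221.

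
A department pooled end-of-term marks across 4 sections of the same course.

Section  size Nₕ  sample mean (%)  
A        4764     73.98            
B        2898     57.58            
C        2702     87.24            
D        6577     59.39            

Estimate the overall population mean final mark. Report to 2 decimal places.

67.63

N = 16941; weights Wₕ = Nₕ/N = (0.2812, 0.1711, 0.1595, 0.3882).
x̄_st = Σ Wₕ·x̄ₕ = 0.2812·73.98 + 0.1711·57.58 + 0.1595·87.24 + 0.3882·59.39 ≈ 67.6252...
→ 67.63.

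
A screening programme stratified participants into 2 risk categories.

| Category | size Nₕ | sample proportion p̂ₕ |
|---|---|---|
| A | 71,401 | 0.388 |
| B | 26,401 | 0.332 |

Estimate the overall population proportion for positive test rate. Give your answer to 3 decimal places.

0.373

N = 71401 + 26401 = 97802.
Overall proportion = Σ (Nₕ/N)·p̂ₕ.
Σ Nₕp̂ₕ = 27703.588 + 8765.132 = 36468.72.
36468.72 / 97802 = 0.37288... → 0.373.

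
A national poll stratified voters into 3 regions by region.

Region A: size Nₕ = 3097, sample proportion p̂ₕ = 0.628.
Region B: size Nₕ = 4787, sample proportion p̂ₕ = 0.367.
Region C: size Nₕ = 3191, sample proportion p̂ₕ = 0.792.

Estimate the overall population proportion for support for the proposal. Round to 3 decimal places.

0.562

Wₕ = Nₕ/N with N = 11075: 0.2796, 0.4322, 0.2881.
p̂_st = 0.2796·0.628 + 0.4322·0.367 + 0.2881·0.792 ≈ 0.56244... → 0.562.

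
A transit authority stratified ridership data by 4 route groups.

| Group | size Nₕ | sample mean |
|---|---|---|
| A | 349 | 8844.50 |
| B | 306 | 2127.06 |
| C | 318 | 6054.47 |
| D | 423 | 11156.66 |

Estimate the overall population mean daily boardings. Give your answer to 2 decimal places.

7437.11

N = 349 + 306 + 318 + 423 = 1396.
The stratified mean weights each stratum mean by its population share Nₕ/N.
Σ Nₕx̄ₕ = 349·8844.50 + 306·2127.06 + 318·6054.47 + 423·11156.66 = 3086730.5 + 650880.36 + 1925321.46 + 4719267.18 = 10382199.5.
Divide by N: 10382199.5 / 1396 = 7437.1057... → 7437.11.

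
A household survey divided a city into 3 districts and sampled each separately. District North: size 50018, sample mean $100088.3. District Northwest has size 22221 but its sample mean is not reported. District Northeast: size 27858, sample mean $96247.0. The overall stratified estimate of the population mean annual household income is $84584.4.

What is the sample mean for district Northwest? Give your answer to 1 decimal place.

35065.0

Σ Nₕx̄ₕ = N·μ, so 22221·x̄_Northwest = 100097·84584.4 − (50018·100088.3 + 27858·96247.0).
= 8466644686.8 − 7687465515.4 = 779179171.4.
x̄_Northwest = 779179171.4 / 22221 = 35064.991... → 35065.0.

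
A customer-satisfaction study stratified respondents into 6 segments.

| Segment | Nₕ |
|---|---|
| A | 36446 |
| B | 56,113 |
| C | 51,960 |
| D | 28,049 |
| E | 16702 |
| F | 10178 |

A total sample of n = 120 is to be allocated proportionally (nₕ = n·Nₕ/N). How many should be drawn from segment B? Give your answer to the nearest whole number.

N = 36446 + 56113 + 51960 + 28049 + 16702 + 10178 = 199448.
n_B = 120·56113/199448 = 33.761... → 34.

34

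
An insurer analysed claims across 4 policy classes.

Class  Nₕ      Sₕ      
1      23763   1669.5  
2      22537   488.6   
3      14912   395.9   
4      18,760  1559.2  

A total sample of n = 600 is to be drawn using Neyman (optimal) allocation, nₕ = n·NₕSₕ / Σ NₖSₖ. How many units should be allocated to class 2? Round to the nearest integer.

1: NₕSₕ = 23763·1669.5 = 39672328.5
2: NₕSₕ = 22537·488.6 = 11011578.2
3: NₕSₕ = 14912·395.9 = 5903660.8
4: NₕSₕ = 18760·1559.2 = 29250592
Σ NₕSₕ = 85838159.5.
n_2 = 600·11011578.2/85838159.5 = 76.970... → 77.

77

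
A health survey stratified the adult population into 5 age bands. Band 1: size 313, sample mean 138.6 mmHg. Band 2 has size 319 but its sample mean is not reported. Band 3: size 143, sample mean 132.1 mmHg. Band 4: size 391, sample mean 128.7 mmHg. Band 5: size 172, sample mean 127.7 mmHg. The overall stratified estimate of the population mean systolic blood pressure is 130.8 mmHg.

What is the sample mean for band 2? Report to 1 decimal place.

N = 313 + 319 + 143 + 391 + 172 = 1338.
Overall total = μ·N = 130.8·1338 = 175010.4.
Subtract the known strata: 313·138.6 + 143·132.1 + 391·128.7 + 172·127.7 = 134558.2.
Remaining total for band 2: 175010.4 − 134558.2 = 40452.2.
Divide by its size: 40452.2 / 319 = 126.809... → 126.8.

126.8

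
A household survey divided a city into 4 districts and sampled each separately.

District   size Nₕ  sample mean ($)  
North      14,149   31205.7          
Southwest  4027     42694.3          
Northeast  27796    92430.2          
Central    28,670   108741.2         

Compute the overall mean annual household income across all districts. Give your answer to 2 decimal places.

N = 14149 + 4027 + 27796 + 28670 = 74642.
The stratified mean weights each stratum mean by its population share Nₕ/N.
Σ Nₕx̄ₕ = 14149·31205.7 + 4027·42694.3 + 27796·92430.2 + 28670·108741.2 = 441529449.3 + 171929946.1 + 2569189839.2 + 3117610204 = 6300259438.6.
Divide by N: 6300259438.6 / 74642 = 84406.3589... → 84406.36.

84406.36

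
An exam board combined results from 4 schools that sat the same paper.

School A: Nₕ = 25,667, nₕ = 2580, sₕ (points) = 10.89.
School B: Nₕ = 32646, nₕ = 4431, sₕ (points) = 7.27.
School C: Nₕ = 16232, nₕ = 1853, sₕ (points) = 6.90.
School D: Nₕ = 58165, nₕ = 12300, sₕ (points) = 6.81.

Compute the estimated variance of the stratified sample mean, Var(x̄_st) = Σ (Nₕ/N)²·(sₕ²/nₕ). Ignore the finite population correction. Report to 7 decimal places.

N = 132710; Wₕ = Nₕ/N.
school A: (25667/132710)²·10.89²/2580 = 0.0017194081
school B: (32646/132710)²·7.27²/4431 = 0.0007218047
school C: (16232/132710)²·6.90²/1853 = 0.0003843789
school D: (58165/132710)²·6.81²/12300 = 0.0007242780
Sum = 0.0035498697 → 0.0035499.

0.0035499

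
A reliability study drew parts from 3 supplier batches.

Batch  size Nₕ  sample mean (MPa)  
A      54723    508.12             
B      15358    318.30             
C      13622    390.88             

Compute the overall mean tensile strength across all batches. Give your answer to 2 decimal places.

x̄_st = (Σ Nₕx̄ₕ) / (Σ Nₕ) = (54723·508.12 + 15358·318.30 + 13622·390.88) / 83703
= 38018869.52 / 83703 = 454.2116... → 454.21.

454.21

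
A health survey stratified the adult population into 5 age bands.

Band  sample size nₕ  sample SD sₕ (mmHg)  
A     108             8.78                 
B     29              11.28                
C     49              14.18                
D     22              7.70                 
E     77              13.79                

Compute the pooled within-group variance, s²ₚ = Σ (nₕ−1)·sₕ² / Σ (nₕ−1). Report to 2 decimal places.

A: (108−1)·8.78² = 107·77.0884 = 8248.4588
B: (29−1)·11.28² = 28·127.2384 = 3562.6752
C: (49−1)·14.18² = 48·201.0724 = 9651.4752
D: (22−1)·7.70² = 21·59.29 = 1245.09
E: (77−1)·13.79² = 76·190.1641 = 14452.4716
Numerator = 37160.1708; denominator = Σ(nₕ−1) = 280.
s²ₚ = 37160.1708/280 = 132.7149... → 132.71.

132.71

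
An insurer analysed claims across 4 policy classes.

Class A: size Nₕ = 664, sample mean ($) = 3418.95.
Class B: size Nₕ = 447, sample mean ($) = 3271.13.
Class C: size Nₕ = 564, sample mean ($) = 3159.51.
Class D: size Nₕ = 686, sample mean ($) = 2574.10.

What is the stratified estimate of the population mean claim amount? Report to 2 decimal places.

x̄_st = (Σ Nₕx̄ₕ) / (Σ Nₕ) = (664·3418.95 + 447·3271.13 + 564·3159.51 + 686·2574.10) / 2361
= 7280174.15 / 2361 = 3083.5130... → 3083.51.

3083.51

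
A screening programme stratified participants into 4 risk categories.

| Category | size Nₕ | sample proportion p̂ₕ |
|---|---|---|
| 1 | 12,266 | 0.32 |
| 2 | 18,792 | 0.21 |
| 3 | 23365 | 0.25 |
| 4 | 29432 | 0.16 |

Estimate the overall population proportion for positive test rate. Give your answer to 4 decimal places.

N = 12266 + 18792 + 23365 + 29432 = 83855.
Overall proportion = Σ (Nₕ/N)·p̂ₕ.
Σ Nₕp̂ₕ = 3925.12 + 3946.32 + 5841.25 + 4709.12 = 18421.81.
18421.81 / 83855 = 0.219686... → 0.2197.

0.2197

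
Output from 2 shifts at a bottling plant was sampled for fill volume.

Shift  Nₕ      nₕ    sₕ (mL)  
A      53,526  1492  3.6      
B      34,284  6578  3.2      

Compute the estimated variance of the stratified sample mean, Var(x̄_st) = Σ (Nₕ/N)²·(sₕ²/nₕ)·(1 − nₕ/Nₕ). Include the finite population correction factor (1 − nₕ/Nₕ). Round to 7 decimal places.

N = 87810; Wₕ = Nₕ/N.
shift A: (53526/87810)²·3.6²/1492·(1 − 1492/53526) = 0.0031376191
shift B: (34284/87810)²·3.2²/6578·(1 − 6578/34284) = 0.0001917712
Sum = 0.0033293904 → 0.0033294.

0.0033294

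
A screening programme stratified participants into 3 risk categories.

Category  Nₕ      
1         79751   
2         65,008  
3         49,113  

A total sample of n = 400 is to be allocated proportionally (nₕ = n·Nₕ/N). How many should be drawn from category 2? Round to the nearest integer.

134

Share of category 2 = 65008/193872 = 0.33531.
Allocate 400 × 0.33531 = 134.126... → 134.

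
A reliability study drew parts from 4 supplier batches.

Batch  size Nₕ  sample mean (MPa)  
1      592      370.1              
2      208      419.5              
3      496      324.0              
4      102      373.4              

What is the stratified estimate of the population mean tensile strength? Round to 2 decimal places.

361.33

x̄_st = (Σ Nₕx̄ₕ) / (Σ Nₕ) = (592·370.1 + 208·419.5 + 496·324.0 + 102·373.4) / 1398
= 505146 / 1398 = 361.3348... → 361.33.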